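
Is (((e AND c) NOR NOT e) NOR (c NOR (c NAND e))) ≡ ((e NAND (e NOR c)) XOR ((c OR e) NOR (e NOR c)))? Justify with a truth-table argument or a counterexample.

No. Counterexample: with c=0, e=1, Expression 1 = 0 but Expression 2 = 1.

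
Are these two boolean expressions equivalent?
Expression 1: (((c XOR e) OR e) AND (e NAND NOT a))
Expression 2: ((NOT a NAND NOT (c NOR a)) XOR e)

No. Counterexample: with e=0, c=0, a=0, Expression 1 = 0 but Expression 2 = 1.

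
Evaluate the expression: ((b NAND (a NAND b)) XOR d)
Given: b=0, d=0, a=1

Substituting: ((0 NAND (1 NAND 0)) XOR 0)
= 1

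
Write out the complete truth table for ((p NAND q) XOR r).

r | q | p | Output
------------------
0 | 0 | 0 | 1
0 | 0 | 1 | 1
0 | 1 | 0 | 1
0 | 1 | 1 | 0
1 | 0 | 0 | 0
1 | 0 | 1 | 0
1 | 1 | 0 | 0
1 | 1 | 1 | 1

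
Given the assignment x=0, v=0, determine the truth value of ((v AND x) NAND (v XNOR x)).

Substituting: ((0 AND 0) NAND (0 XNOR 0))
= 1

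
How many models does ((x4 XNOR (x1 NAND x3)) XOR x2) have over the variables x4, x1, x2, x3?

Satisfying assignments: (0,0,1,0), (0,0,1,1), (0,1,0,1), (0,1,1,0), (1,0,0,0), (1,0,0,1), (1,1,0,0), (1,1,1,1)
Count: 8 out of 16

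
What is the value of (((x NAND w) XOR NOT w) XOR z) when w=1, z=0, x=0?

Substituting: (((0 NAND 1) XOR NOT 1) XOR 0)
= 1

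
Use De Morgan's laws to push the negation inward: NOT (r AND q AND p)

NOT r OR NOT q OR NOT p
De Morgan's: NOT(AND of terms) = OR of negations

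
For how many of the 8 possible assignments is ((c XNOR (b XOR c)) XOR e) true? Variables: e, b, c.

Satisfying assignments: (0,0,0), (0,0,1), (1,1,0), (1,1,1)
Count: 4 out of 8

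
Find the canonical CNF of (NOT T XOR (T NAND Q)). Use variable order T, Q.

(T OR Q) AND (T OR NOT Q) AND (NOT T OR NOT Q)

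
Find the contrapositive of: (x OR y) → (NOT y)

Contrapositive: y → NOT (x OR y)
Note: A statement and its contrapositive are logically equivalent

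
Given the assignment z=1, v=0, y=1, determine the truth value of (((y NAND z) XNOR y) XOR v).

Substituting: (((1 NAND 1) XNOR 1) XOR 0)
= 0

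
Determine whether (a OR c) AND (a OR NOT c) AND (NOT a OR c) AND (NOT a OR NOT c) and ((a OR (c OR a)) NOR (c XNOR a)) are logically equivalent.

Yes, they are equivalent — the two output columns agree on all 4 assignments:
a | c | Expression 1 | Expression 2
-----------------------------------
0 | 0 | 0 | 0
0 | 1 | 0 | 0
1 | 0 | 0 | 0
1 | 1 | 0 | 0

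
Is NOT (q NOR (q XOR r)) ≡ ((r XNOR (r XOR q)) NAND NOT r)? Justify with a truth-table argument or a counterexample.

Yes, they are equivalent — the two output columns agree on all 4 assignments:
q | r | Expression 1 | Expression 2
-----------------------------------
0 | 0 | 0 | 0
0 | 1 | 1 | 1
1 | 0 | 1 | 1
1 | 1 | 1 | 1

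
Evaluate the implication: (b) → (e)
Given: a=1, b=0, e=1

Antecedent (b) = 0; consequent (e) = 1.
0 → 1 = 1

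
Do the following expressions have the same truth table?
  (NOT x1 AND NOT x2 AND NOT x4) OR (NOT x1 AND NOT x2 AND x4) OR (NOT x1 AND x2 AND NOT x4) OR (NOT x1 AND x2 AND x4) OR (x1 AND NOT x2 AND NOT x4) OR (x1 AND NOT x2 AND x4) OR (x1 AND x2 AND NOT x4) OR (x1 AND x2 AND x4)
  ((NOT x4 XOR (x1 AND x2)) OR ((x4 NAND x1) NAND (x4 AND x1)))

Yes, they are equivalent — the two output columns agree on all 8 assignments:
x1 | x2 | x4 | Expression 1 | Expression 2
------------------------------------------
0 | 0 | 0 | 1 | 1
0 | 0 | 1 | 1 | 1
0 | 1 | 0 | 1 | 1
0 | 1 | 1 | 1 | 1
1 | 0 | 0 | 1 | 1
1 | 0 | 1 | 1 | 1
1 | 1 | 0 | 1 | 1
1 | 1 | 1 | 1 | 1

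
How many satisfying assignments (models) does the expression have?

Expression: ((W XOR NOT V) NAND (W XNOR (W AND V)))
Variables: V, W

Satisfying assignments: (0,1), (1,0)
Count: 2 out of 4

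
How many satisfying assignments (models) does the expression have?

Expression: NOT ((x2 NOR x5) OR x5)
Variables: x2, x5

Satisfying assignments: (1,0)
Count: 1 out of 4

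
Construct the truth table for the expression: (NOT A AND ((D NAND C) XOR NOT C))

D | A | C | Output
------------------
0 | 0 | 0 | 0
0 | 0 | 1 | 1
0 | 1 | 0 | 0
0 | 1 | 1 | 0
1 | 0 | 0 | 0
1 | 0 | 1 | 0
1 | 1 | 0 | 0
1 | 1 | 1 | 0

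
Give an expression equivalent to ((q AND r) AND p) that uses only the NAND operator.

((((q NAND r) NAND (q NAND r)) NAND p) NAND (((q NAND r) NAND (q NAND r)) NAND p))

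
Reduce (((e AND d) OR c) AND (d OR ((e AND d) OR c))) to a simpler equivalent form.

By absorption (E AND (E OR v) = E):
= ((e AND d) OR c)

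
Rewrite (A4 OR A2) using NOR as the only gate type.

((A4 NOR A2) NOR (A4 NOR A2))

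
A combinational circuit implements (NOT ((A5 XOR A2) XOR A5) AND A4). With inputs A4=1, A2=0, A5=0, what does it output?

Substituting: (NOT ((0 XOR 0) XOR 0) AND 1)
= 1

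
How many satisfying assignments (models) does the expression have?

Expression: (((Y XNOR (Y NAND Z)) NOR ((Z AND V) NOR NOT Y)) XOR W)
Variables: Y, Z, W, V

Satisfying assignments: (0,0,0,0), (0,0,0,1), (0,1,0,0), (0,1,0,1), (1,0,1,0), (1,0,1,1), (1,1,0,1), (1,1,1,0)
Count: 8 out of 16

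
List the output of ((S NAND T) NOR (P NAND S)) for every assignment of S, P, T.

S | P | T | Output
------------------
0 | 0 | 0 | 0
0 | 0 | 1 | 0
0 | 1 | 0 | 0
0 | 1 | 1 | 0
1 | 0 | 0 | 0
1 | 0 | 1 | 0
1 | 1 | 0 | 0
1 | 1 | 1 | 1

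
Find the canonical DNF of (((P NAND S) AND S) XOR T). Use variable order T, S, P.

(NOT T AND S AND NOT P) OR (T AND NOT S AND NOT P) OR (T AND NOT S AND P) OR (T AND S AND P)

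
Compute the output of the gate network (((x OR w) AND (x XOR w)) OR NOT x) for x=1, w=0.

Substituting: (((1 OR 0) AND (1 XOR 0)) OR NOT 1)
= 1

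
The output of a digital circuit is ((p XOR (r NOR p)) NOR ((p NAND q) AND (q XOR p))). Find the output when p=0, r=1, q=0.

Substituting: ((0 XOR (1 NOR 0)) NOR ((0 NAND 0) AND (0 XOR 0)))
= 1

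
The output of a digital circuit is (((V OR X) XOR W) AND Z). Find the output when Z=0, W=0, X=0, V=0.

Substituting: (((0 OR 0) XOR 0) AND 0)
= 0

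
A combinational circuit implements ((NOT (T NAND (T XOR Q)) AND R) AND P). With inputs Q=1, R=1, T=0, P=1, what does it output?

Substituting: ((NOT (0 NAND (0 XOR 1)) AND 1) AND 1)
= 0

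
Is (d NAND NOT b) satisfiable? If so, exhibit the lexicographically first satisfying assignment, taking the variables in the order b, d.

b=0, d=0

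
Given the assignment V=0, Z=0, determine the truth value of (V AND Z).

Substituting: (0 AND 0)
= 0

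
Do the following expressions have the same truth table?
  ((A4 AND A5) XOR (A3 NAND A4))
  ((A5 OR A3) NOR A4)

No. Counterexample: with A5=0, A3=0, A4=1, Expression 1 = 1 but Expression 2 = 0.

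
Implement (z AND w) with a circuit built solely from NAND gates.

((z NAND w) NAND (z NAND w))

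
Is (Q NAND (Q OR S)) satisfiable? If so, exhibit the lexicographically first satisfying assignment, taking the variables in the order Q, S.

Q=0, S=0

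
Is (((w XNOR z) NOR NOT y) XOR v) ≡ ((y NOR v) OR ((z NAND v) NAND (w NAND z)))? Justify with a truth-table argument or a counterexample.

No. Counterexample: with v=0, y=0, z=0, w=0, Expression 1 = 0 but Expression 2 = 1.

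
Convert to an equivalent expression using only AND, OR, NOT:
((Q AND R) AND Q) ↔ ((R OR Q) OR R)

(((Q AND R) AND Q) AND ((R OR Q) OR R)) OR (NOT ((Q AND R) AND Q) AND NOT ((R OR Q) OR R))
(Biconditional = both true or both false)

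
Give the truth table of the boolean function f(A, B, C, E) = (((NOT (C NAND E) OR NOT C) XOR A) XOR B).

A | B | C | E | Output
----------------------
0 | 0 | 0 | 0 | 1
0 | 0 | 0 | 1 | 1
0 | 0 | 1 | 0 | 0
0 | 0 | 1 | 1 | 1
0 | 1 | 0 | 0 | 0
0 | 1 | 0 | 1 | 0
0 | 1 | 1 | 0 | 1
0 | 1 | 1 | 1 | 0
1 | 0 | 0 | 0 | 0
1 | 0 | 0 | 1 | 0
1 | 0 | 1 | 0 | 1
1 | 0 | 1 | 1 | 0
1 | 1 | 0 | 0 | 1
1 | 1 | 0 | 1 | 1
1 | 1 | 1 | 0 | 0
1 | 1 | 1 | 1 | 1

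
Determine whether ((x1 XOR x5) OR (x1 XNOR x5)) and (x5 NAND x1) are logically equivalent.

No. Counterexample: with x1=1, x5=1, Expression 1 = 1 but Expression 2 = 0.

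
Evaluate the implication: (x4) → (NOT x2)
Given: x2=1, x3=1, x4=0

Antecedent (x4) = 0; consequent (NOT x2) = 0.
0 → 0 = 1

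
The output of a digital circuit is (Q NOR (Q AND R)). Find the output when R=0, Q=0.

Substituting: (0 NOR (0 AND 0))
= 1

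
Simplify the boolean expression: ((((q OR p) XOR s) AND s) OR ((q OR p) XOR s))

By absorption (E OR (E AND v) = E):
= ((q OR p) XOR s)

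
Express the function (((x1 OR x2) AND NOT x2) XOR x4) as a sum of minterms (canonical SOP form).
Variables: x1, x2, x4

Σm(1, 3, 4, 7) = (NOT x1 AND NOT x2 AND x4) OR (NOT x1 AND x2 AND x4) OR (x1 AND NOT x2 AND NOT x4) OR (x1 AND x2 AND x4)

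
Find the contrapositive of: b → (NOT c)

Contrapositive: c → NOT b
Note: A statement and its contrapositive are logically equivalent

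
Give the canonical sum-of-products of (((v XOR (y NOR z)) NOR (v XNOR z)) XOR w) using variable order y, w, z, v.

Σm(1, 2, 4, 7, 10, 12, 13, 15) = (NOT y AND NOT w AND NOT z AND v) OR (NOT y AND NOT w AND z AND NOT v) OR (NOT y AND w AND NOT z AND NOT v) OR (NOT y AND w AND z AND v) OR (y AND NOT w AND z AND NOT v) OR (y AND w AND NOT z AND NOT v) OR (y AND w AND NOT z AND v) OR (y AND w AND z AND v)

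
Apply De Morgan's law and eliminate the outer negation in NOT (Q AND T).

NOT Q OR NOT T
De Morgan's: NOT(AND of terms) = OR of negations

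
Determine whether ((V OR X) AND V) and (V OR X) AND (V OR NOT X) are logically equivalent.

Yes, they are equivalent — the two output columns agree on all 4 assignments:
V | X | Expression 1 | Expression 2
-----------------------------------
0 | 0 | 0 | 0
0 | 1 | 0 | 0
1 | 0 | 1 | 1
1 | 1 | 1 | 1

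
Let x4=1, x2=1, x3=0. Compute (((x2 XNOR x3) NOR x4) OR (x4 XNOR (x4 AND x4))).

Substituting: (((1 XNOR 0) NOR 1) OR (1 XNOR (1 AND 1)))
= 1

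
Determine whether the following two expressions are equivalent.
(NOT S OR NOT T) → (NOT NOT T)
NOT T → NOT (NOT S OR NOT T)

Yes, Contrapositive is always equivalent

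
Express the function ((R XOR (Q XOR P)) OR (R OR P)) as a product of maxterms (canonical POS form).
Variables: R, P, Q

ΠM(0) = (R OR P OR Q)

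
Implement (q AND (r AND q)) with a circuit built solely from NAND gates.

((q NAND ((r NAND q) NAND (r NAND q))) NAND (q NAND ((r NAND q) NAND (r NAND q))))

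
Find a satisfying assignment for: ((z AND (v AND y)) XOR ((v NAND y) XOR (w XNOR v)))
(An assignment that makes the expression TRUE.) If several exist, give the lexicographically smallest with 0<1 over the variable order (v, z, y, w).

v=0, z=0, y=0, w=1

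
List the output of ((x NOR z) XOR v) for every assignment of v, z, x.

v | z | x | Output
------------------
0 | 0 | 0 | 1
0 | 0 | 1 | 0
0 | 1 | 0 | 0
0 | 1 | 1 | 0
1 | 0 | 0 | 0
1 | 0 | 1 | 1
1 | 1 | 0 | 1
1 | 1 | 1 | 1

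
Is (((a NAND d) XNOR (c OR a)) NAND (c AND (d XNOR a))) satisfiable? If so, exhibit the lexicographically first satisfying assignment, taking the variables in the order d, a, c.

d=0, a=0, c=0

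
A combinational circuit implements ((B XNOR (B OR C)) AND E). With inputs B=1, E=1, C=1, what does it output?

Substituting: ((1 XNOR (1 OR 1)) AND 1)
= 1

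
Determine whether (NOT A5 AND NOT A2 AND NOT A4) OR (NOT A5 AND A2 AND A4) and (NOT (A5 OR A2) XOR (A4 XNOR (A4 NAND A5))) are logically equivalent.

Yes, they are equivalent — the two output columns agree on all 8 assignments:
A5 | A2 | A4 | Expression 1 | Expression 2
------------------------------------------
0 | 0 | 0 | 1 | 1
0 | 0 | 1 | 0 | 0
0 | 1 | 0 | 0 | 0
0 | 1 | 1 | 1 | 1
1 | 0 | 0 | 0 | 0
1 | 0 | 1 | 0 | 0
1 | 1 | 0 | 0 | 0
1 | 1 | 1 | 0 | 0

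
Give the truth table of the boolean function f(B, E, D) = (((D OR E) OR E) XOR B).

B | E | D | Output
------------------
0 | 0 | 0 | 0
0 | 0 | 1 | 1
0 | 1 | 0 | 1
0 | 1 | 1 | 1
1 | 0 | 0 | 1
1 | 0 | 1 | 0
1 | 1 | 0 | 0
1 | 1 | 1 | 0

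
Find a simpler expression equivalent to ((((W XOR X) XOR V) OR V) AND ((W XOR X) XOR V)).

By absorption (E AND (E OR v) = E):
= ((W XOR X) XOR V)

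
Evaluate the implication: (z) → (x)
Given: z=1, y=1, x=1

Antecedent (z) = 1; consequent (x) = 1.
1 → 1 = 1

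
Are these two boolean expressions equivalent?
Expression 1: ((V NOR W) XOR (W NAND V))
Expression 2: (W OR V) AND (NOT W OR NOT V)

Yes, they are equivalent — the two output columns agree on all 4 assignments:
W | V | Expression 1 | Expression 2
-----------------------------------
0 | 0 | 0 | 0
0 | 1 | 1 | 1
1 | 0 | 1 | 1
1 | 1 | 0 | 0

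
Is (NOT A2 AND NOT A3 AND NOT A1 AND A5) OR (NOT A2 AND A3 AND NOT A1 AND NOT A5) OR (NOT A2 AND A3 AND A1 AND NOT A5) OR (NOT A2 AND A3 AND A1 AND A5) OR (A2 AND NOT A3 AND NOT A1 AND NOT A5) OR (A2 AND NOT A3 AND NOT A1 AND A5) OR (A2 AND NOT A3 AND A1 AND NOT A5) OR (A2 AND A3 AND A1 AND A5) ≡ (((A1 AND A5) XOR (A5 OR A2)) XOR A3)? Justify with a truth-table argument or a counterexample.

Yes, they are equivalent — the two output columns agree on all 16 assignments:
A2 | A3 | A1 | A5 | Expression 1 | Expression 2
-----------------------------------------------
0 | 0 | 0 | 0 | 0 | 0
0 | 0 | 0 | 1 | 1 | 1
0 | 0 | 1 | 0 | 0 | 0
0 | 0 | 1 | 1 | 0 | 0
0 | 1 | 0 | 0 | 1 | 1
0 | 1 | 0 | 1 | 0 | 0
0 | 1 | 1 | 0 | 1 | 1
0 | 1 | 1 | 1 | 1 | 1
1 | 0 | 0 | 0 | 1 | 1
1 | 0 | 0 | 1 | 1 | 1
1 | 0 | 1 | 0 | 1 | 1
1 | 0 | 1 | 1 | 0 | 0
1 | 1 | 0 | 0 | 0 | 0
1 | 1 | 0 | 1 | 0 | 0
1 | 1 | 1 | 0 | 0 | 0
1 | 1 | 1 | 1 | 1 | 1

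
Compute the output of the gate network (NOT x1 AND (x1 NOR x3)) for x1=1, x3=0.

Substituting: (NOT 1 AND (1 NOR 0))
= 0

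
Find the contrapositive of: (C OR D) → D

Contrapositive: NOT D → NOT (C OR D)
Note: A statement and its contrapositive are logically equivalent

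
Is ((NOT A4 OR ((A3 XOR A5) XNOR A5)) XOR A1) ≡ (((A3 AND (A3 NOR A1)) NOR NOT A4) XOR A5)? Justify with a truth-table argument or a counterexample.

No. Counterexample: with A3=0, A4=0, A1=0, A5=0, Expression 1 = 1 but Expression 2 = 0.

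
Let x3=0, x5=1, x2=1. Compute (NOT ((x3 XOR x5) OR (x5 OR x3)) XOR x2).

Substituting: (NOT ((0 XOR 1) OR (1 OR 0)) XOR 1)
= 1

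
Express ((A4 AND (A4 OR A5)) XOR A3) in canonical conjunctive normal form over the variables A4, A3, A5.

(A4 OR A3 OR A5) AND (A4 OR A3 OR NOT A5) AND (NOT A4 OR NOT A3 OR A5) AND (NOT A4 OR NOT A3 OR NOT A5)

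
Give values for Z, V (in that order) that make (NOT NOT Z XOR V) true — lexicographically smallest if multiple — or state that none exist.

Z=0, V=1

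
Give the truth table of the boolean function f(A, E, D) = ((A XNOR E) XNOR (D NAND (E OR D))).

A | E | D | Output
------------------
0 | 0 | 0 | 1
0 | 0 | 1 | 0
0 | 1 | 0 | 0
0 | 1 | 1 | 1
1 | 0 | 0 | 0
1 | 0 | 1 | 1
1 | 1 | 0 | 1
1 | 1 | 1 | 0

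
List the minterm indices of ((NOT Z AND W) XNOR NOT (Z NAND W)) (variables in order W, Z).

Σm(0, 1) = (NOT W AND NOT Z) OR (NOT W AND Z)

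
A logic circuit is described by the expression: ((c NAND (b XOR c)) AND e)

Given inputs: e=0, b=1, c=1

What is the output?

Substituting: ((1 NAND (1 XOR 1)) AND 0)
= 0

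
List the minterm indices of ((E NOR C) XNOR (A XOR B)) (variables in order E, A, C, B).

Σm(1, 2, 4, 7, 8, 10, 13, 15) = (NOT E AND NOT A AND NOT C AND B) OR (NOT E AND NOT A AND C AND NOT B) OR (NOT E AND A AND NOT C AND NOT B) OR (NOT E AND A AND C AND B) OR (E AND NOT A AND NOT C AND NOT B) OR (E AND NOT A AND C AND NOT B) OR (E AND A AND NOT C AND B) OR (E AND A AND C AND B)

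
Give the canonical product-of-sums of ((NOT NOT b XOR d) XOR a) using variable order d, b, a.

ΠM(0, 3, 5, 6) = (d OR b OR a) AND (d OR NOT b OR NOT a) AND (NOT d OR b OR NOT a) AND (NOT d OR NOT b OR a)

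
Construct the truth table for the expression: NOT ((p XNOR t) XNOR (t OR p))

p | t | Output
--------------
0 | 0 | 1
0 | 1 | 1
1 | 0 | 1
1 | 1 | 0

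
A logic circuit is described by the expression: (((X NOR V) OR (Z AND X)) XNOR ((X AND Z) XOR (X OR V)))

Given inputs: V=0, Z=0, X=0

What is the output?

Substituting: (((0 NOR 0) OR (0 AND 0)) XNOR ((0 AND 0) XOR (0 OR 0)))
= 0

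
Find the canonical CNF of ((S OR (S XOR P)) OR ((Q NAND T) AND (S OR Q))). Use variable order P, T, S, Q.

(P OR T OR S OR Q) AND (P OR NOT T OR S OR Q) AND (P OR NOT T OR S OR NOT Q)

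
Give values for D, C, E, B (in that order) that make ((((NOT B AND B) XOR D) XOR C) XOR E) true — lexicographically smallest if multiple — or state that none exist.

D=0, C=0, E=1, B=0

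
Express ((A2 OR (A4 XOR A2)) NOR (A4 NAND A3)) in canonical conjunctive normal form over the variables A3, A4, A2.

(A3 OR A4 OR A2) AND (A3 OR A4 OR NOT A2) AND (A3 OR NOT A4 OR A2) AND (A3 OR NOT A4 OR NOT A2) AND (NOT A3 OR A4 OR A2) AND (NOT A3 OR A4 OR NOT A2) AND (NOT A3 OR NOT A4 OR A2) AND (NOT A3 OR NOT A4 OR NOT A2)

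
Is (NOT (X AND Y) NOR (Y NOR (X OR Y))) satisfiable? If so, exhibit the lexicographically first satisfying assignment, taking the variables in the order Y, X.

Y=1, X=1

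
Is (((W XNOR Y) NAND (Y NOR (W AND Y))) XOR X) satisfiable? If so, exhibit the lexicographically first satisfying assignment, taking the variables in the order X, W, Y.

X=0, W=0, Y=1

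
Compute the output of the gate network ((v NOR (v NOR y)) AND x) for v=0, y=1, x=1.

Substituting: ((0 NOR (0 NOR 1)) AND 1)
= 1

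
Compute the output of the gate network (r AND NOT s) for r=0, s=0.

Substituting: (0 AND NOT 0)
= 0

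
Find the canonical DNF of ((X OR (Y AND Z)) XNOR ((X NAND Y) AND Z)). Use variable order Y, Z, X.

(NOT Y AND NOT Z AND NOT X) OR (NOT Y AND Z AND X) OR (Y AND NOT Z AND NOT X) OR (Y AND Z AND NOT X)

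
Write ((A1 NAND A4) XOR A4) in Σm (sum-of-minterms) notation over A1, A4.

Σm(0, 2, 3) = (NOT A1 AND NOT A4) OR (A1 AND NOT A4) OR (A1 AND A4)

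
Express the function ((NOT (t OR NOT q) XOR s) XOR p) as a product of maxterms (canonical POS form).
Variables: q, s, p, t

ΠM(0, 1, 6, 7, 9, 10, 12, 15) = (q OR s OR p OR t) AND (q OR s OR p OR NOT t) AND (q OR NOT s OR NOT p OR t) AND (q OR NOT s OR NOT p OR NOT t) AND (NOT q OR s OR p OR NOT t) AND (NOT q OR s OR NOT p OR t) AND (NOT q OR NOT s OR p OR t) AND (NOT q OR NOT s OR NOT p OR NOT t)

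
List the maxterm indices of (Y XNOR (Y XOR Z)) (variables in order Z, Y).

ΠM(2, 3) = (NOT Z OR Y) AND (NOT Z OR NOT Y)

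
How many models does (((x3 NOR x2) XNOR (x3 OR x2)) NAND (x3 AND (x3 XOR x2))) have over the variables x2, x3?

Satisfying assignments: (0,0), (0,1), (1,0), (1,1)
Count: 4 out of 4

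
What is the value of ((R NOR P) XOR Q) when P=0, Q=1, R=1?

Substituting: ((1 NOR 0) XOR 1)
= 1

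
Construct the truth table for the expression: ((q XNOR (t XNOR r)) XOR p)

p | r | t | q | Output
----------------------
0 | 0 | 0 | 0 | 0
0 | 0 | 0 | 1 | 1
0 | 0 | 1 | 0 | 1
0 | 0 | 1 | 1 | 0
0 | 1 | 0 | 0 | 1
0 | 1 | 0 | 1 | 0
0 | 1 | 1 | 0 | 0
0 | 1 | 1 | 1 | 1
1 | 0 | 0 | 0 | 1
1 | 0 | 0 | 1 | 0
1 | 0 | 1 | 0 | 0
1 | 0 | 1 | 1 | 1
1 | 1 | 0 | 0 | 0
1 | 1 | 0 | 1 | 1
1 | 1 | 1 | 0 | 1
1 | 1 | 1 | 1 | 0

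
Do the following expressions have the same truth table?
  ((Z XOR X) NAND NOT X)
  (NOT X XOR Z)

No. Counterexample: with X=1, Z=0, Expression 1 = 1 but Expression 2 = 0.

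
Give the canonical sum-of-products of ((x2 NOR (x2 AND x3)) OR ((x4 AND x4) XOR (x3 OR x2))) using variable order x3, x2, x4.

Σm(0, 1, 2, 4, 5, 6) = (NOT x3 AND NOT x2 AND NOT x4) OR (NOT x3 AND NOT x2 AND x4) OR (NOT x3 AND x2 AND NOT x4) OR (x3 AND NOT x2 AND NOT x4) OR (x3 AND NOT x2 AND x4) OR (x3 AND x2 AND NOT x4)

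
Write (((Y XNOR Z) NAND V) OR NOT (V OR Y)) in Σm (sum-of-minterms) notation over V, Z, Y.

Σm(0, 1, 2, 3, 5, 6) = (NOT V AND NOT Z AND NOT Y) OR (NOT V AND NOT Z AND Y) OR (NOT V AND Z AND NOT Y) OR (NOT V AND Z AND Y) OR (V AND NOT Z AND Y) OR (V AND Z AND NOT Y)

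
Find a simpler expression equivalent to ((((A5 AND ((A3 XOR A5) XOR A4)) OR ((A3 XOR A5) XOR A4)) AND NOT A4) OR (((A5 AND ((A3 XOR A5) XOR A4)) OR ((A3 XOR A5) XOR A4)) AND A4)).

By distribution ((E AND v) OR (E AND NOT v) = E) then absorption (E OR (E AND v) = E):
= ((A3 XOR A5) XOR A4)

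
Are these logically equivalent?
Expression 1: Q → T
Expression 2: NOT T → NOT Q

Yes, Contrapositive is always equivalent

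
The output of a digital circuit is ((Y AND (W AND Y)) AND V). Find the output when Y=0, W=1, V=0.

Substituting: ((0 AND (1 AND 0)) AND 0)
= 0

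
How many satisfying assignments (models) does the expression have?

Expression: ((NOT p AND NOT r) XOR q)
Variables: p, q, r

Satisfying assignments: (0,0,0), (0,1,1), (1,1,0), (1,1,1)
Count: 4 out of 8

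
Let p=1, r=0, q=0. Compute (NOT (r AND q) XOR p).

Substituting: (NOT (0 AND 0) XOR 1)
= 0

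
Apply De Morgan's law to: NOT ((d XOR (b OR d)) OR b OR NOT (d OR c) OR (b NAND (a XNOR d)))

NOT (d XOR (b OR d)) AND NOT b AND (d OR c) AND NOT (b NAND (a XNOR d))
De Morgan's: NOT(OR of terms) = AND of negations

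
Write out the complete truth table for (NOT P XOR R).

R | P | Output
--------------
0 | 0 | 1
0 | 1 | 0
1 | 0 | 0
1 | 1 | 1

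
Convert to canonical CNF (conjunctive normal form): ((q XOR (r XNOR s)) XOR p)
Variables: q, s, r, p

(q OR s OR r OR NOT p) AND (q OR s OR NOT r OR p) AND (q OR NOT s OR r OR p) AND (q OR NOT s OR NOT r OR NOT p) AND (NOT q OR s OR r OR p) AND (NOT q OR s OR NOT r OR NOT p) AND (NOT q OR NOT s OR r OR NOT p) AND (NOT q OR NOT s OR NOT r OR p)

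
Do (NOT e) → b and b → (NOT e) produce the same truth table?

No, Converse is not equivalent to original (counterexample: e=0, d=0, b=0)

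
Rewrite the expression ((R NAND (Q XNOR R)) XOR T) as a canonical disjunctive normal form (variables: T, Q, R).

(NOT T AND NOT Q AND NOT R) OR (NOT T AND NOT Q AND R) OR (NOT T AND Q AND NOT R) OR (T AND Q AND R)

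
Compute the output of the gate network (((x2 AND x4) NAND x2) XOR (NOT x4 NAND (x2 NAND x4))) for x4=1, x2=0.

Substituting: (((0 AND 1) NAND 0) XOR (NOT 1 NAND (0 NAND 1)))
= 0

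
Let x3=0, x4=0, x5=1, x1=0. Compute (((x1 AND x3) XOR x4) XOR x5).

Substituting: (((0 AND 0) XOR 0) XOR 1)
= 1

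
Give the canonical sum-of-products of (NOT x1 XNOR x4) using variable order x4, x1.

Σm(1, 2) = (NOT x4 AND x1) OR (x4 AND NOT x1)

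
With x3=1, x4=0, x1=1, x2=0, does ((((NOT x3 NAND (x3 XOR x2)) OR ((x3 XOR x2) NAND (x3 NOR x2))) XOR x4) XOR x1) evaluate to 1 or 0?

Substituting: ((((NOT 1 NAND (1 XOR 0)) OR ((1 XOR 0) NAND (1 NOR 0))) XOR 0) XOR 1)
= 0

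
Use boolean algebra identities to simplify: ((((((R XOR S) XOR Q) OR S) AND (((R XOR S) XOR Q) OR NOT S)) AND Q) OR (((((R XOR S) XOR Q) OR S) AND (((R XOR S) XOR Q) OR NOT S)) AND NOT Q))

By distribution ((E AND v) OR (E AND NOT v) = E) then distribution ((E OR v) AND (E OR NOT v) = E):
= ((R XOR S) XOR Q)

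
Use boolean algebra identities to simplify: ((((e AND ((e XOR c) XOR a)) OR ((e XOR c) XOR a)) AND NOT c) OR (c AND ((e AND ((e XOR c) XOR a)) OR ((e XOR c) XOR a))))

By distribution ((E AND v) OR (E AND NOT v) = E) then absorption (E OR (E AND v) = E):
= ((e XOR c) XOR a)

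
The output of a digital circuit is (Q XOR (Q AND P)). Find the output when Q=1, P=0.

Substituting: (1 XOR (1 AND 0))
= 1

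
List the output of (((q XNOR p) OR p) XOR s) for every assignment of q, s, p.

q | s | p | Output
------------------
0 | 0 | 0 | 1
0 | 0 | 1 | 1
0 | 1 | 0 | 0
0 | 1 | 1 | 0
1 | 0 | 0 | 0
1 | 0 | 1 | 1
1 | 1 | 0 | 1
1 | 1 | 1 | 0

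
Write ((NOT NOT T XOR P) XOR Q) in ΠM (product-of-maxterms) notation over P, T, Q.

ΠM(0, 3, 5, 6) = (P OR T OR Q) AND (P OR NOT T OR NOT Q) AND (NOT P OR T OR NOT Q) AND (NOT P OR NOT T OR Q)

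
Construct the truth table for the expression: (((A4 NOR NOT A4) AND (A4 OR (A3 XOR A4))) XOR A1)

A3 | A4 | A1 | Output
---------------------
0 | 0 | 0 | 0
0 | 0 | 1 | 1
0 | 1 | 0 | 0
0 | 1 | 1 | 1
1 | 0 | 0 | 0
1 | 0 | 1 | 1
1 | 1 | 0 | 0
1 | 1 | 1 | 1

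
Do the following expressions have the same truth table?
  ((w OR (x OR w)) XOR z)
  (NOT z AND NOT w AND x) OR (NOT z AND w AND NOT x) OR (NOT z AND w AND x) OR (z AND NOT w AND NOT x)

Yes, they are equivalent — the two output columns agree on all 8 assignments:
z | w | x | Expression 1 | Expression 2
---------------------------------------
0 | 0 | 0 | 0 | 0
0 | 0 | 1 | 1 | 1
0 | 1 | 0 | 1 | 1
0 | 1 | 1 | 1 | 1
1 | 0 | 0 | 1 | 1
1 | 0 | 1 | 0 | 0
1 | 1 | 0 | 0 | 0
1 | 1 | 1 | 0 | 0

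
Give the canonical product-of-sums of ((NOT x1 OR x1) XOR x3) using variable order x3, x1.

ΠM(2, 3) = (NOT x3 OR x1) AND (NOT x3 OR NOT x1)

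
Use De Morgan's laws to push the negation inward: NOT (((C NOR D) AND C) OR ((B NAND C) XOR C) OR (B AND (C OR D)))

NOT ((C NOR D) AND C) AND NOT ((B NAND C) XOR C) AND NOT (B AND (C OR D))
De Morgan's: NOT(OR of terms) = AND of negations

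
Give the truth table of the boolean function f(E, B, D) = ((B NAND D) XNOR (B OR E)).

E | B | D | Output
------------------
0 | 0 | 0 | 0
0 | 0 | 1 | 0
0 | 1 | 0 | 1
0 | 1 | 1 | 0
1 | 0 | 0 | 1
1 | 0 | 1 | 1
1 | 1 | 0 | 1
1 | 1 | 1 | 0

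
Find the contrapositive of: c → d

Contrapositive: NOT d → NOT c
Note: A statement and its contrapositive are logically equivalent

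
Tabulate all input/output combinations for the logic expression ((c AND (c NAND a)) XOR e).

c | e | a | Output
------------------
0 | 0 | 0 | 0
0 | 0 | 1 | 0
0 | 1 | 0 | 1
0 | 1 | 1 | 1
1 | 0 | 0 | 1
1 | 0 | 1 | 0
1 | 1 | 0 | 0
1 | 1 | 1 | 1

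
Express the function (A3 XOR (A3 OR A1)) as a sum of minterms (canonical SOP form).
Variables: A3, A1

Σm(1) = (NOT A3 AND A1)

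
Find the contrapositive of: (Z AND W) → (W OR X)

Contrapositive: NOT (W OR X) → NOT (Z AND W)
Note: A statement and its contrapositive are logically equivalent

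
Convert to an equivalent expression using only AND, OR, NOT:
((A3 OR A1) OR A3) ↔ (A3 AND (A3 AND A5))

(((A3 OR A1) OR A3) AND (A3 AND (A3 AND A5))) OR (NOT ((A3 OR A1) OR A3) AND NOT (A3 AND (A3 AND A5)))
(Biconditional = both true or both false)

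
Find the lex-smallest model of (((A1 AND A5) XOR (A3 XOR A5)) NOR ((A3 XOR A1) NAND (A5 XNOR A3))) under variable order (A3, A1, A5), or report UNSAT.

A3=0, A1=1, A5=0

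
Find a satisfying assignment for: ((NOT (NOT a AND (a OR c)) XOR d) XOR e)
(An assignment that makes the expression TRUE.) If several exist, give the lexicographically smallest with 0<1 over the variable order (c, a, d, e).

c=0, a=0, d=0, e=0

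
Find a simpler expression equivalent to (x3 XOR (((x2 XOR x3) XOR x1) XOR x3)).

By XOR self-cancellation ((E XOR v) XOR v = E):
= ((x2 XOR x3) XOR x1)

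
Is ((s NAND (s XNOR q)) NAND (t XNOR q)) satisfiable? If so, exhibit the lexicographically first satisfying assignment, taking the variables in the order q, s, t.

q=0, s=0, t=1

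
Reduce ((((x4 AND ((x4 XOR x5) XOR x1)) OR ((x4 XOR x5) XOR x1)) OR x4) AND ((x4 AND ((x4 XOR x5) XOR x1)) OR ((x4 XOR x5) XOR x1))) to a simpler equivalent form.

By absorption (E AND (E OR v) = E) then absorption (E OR (E AND v) = E):
= ((x4 XOR x5) XOR x1)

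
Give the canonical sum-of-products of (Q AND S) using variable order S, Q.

Σm(3) = (S AND Q)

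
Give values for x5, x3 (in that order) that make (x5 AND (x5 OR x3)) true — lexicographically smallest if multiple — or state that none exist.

x5=1, x3=0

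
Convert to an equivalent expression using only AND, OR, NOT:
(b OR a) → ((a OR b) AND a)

NOT (b OR a) OR ((a OR b) AND a)
(Implication elimination: A → B = NOT A OR B)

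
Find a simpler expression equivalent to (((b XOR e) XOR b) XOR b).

By XOR self-cancellation ((E XOR v) XOR v = E):
= (b XOR e)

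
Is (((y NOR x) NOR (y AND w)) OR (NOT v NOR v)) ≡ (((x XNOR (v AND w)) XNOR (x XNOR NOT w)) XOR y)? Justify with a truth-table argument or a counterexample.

No. Counterexample: with w=0, x=1, v=0, y=0, Expression 1 = 1 but Expression 2 = 0.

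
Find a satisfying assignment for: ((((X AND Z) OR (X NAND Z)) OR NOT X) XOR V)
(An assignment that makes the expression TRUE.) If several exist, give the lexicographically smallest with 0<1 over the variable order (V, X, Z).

V=0, X=0, Z=0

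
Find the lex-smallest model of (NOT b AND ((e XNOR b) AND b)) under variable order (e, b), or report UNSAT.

UNSATISFIABLE - no assignment makes this expression true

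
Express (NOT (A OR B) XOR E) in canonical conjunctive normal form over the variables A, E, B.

(A OR E OR NOT B) AND (A OR NOT E OR B) AND (NOT A OR E OR B) AND (NOT A OR E OR NOT B)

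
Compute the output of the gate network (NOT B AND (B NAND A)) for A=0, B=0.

Substituting: (NOT 0 AND (0 NAND 0))
= 1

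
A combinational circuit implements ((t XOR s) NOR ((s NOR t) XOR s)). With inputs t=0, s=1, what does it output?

Substituting: ((0 XOR 1) NOR ((1 NOR 0) XOR 1))
= 0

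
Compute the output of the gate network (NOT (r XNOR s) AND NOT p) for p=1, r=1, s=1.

Substituting: (NOT (1 XNOR 1) AND NOT 1)
= 0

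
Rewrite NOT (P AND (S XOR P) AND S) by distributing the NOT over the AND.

NOT P OR NOT (S XOR P) OR NOT S
De Morgan's: NOT(AND of terms) = OR of negations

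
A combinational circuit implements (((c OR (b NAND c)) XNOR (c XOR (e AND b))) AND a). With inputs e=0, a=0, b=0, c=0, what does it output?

Substituting: (((0 OR (0 NAND 0)) XNOR (0 XOR (0 AND 0))) AND 0)
= 0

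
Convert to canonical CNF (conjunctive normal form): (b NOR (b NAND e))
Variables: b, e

(b OR e) AND (b OR NOT e) AND (NOT b OR e) AND (NOT b OR NOT e)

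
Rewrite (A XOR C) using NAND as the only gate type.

((A NAND (A NAND C)) NAND (C NAND (A NAND C)))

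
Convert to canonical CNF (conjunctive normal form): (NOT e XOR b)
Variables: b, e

(b OR NOT e) AND (NOT b OR e)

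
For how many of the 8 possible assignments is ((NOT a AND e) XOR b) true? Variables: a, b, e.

Satisfying assignments: (0,0,1), (0,1,0), (1,1,0), (1,1,1)
Count: 4 out of 8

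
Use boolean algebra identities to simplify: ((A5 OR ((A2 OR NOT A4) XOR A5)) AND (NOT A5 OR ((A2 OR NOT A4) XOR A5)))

By distribution ((E OR v) AND (E OR NOT v) = E):
= ((A2 OR NOT A4) XOR A5)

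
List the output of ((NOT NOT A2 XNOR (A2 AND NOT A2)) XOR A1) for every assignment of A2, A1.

A2 | A1 | Output
----------------
0 | 0 | 1
0 | 1 | 0
1 | 0 | 0
1 | 1 | 1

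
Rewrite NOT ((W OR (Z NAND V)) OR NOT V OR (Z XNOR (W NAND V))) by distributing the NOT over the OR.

NOT (W OR (Z NAND V)) AND V AND NOT (Z XNOR (W NAND V))
De Morgan's: NOT(OR of terms) = AND of negations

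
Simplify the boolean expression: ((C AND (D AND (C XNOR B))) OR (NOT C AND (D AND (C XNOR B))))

By distribution ((E AND v) OR (E AND NOT v) = E):
= (D AND (C XNOR B))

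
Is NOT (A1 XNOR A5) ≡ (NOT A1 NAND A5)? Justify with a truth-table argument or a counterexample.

No. Counterexample: with A1=0, A5=0, Expression 1 = 0 but Expression 2 = 1.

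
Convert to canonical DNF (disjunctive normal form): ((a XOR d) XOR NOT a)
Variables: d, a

(NOT d AND NOT a) OR (NOT d AND a)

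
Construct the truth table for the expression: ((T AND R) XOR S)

S | T | R | Output
------------------
0 | 0 | 0 | 0
0 | 0 | 1 | 0
0 | 1 | 0 | 0
0 | 1 | 1 | 1
1 | 0 | 0 | 1
1 | 0 | 1 | 1
1 | 1 | 0 | 1
1 | 1 | 1 | 0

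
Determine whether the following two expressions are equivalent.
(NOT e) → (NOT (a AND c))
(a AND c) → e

Yes, Contrapositive is always equivalent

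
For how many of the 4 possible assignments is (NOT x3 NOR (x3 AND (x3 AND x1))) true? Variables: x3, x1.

Satisfying assignments: (1,0)
Count: 1 out of 4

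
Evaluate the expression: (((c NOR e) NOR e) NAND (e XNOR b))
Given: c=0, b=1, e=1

Substituting: (((0 NOR 1) NOR 1) NAND (1 XNOR 1))
= 1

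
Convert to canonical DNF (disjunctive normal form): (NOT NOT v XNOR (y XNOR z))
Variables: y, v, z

(NOT y AND NOT v AND z) OR (NOT y AND v AND NOT z) OR (y AND NOT v AND NOT z) OR (y AND v AND z)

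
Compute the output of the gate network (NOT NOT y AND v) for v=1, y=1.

Substituting: (NOT NOT 1 AND 1)
= 1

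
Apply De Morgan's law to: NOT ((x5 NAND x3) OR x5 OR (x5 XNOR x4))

NOT (x5 NAND x3) AND NOT x5 AND NOT (x5 XNOR x4)
De Morgan's: NOT(OR of terms) = AND of negations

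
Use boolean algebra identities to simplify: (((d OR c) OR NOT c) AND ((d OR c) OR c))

By distribution ((E OR v) AND (E OR NOT v) = E):
= (d OR c)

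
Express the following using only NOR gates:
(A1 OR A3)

((A1 NOR A3) NOR (A1 NOR A3))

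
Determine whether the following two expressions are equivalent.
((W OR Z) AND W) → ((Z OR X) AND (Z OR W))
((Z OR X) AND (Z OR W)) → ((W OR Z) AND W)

No, Converse is not equivalent to original (counterexample: Z=0, W=1, X=0)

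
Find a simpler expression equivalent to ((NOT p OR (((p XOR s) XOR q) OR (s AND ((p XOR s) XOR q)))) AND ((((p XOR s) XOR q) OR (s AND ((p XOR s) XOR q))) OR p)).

By distribution ((E OR v) AND (E OR NOT v) = E) then absorption (E OR (E AND v) = E):
= ((p XOR s) XOR q)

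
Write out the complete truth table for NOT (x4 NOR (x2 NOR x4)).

x4 | x2 | Output
----------------
0 | 0 | 1
0 | 1 | 0
1 | 0 | 1
1 | 1 | 1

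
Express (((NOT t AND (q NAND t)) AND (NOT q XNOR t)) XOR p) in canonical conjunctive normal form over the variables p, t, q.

(p OR t OR q) AND (p OR NOT t OR q) AND (p OR NOT t OR NOT q) AND (NOT p OR t OR NOT q)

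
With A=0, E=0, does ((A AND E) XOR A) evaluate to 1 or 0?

Substituting: ((0 AND 0) XOR 0)
= 0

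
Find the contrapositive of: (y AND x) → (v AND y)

Contrapositive: NOT (v AND y) → NOT (y AND x)
Note: A statement and its contrapositive are logically equivalent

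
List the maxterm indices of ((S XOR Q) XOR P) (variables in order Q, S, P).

ΠM(0, 3, 5, 6) = (Q OR S OR P) AND (Q OR NOT S OR NOT P) AND (NOT Q OR S OR NOT P) AND (NOT Q OR NOT S OR P)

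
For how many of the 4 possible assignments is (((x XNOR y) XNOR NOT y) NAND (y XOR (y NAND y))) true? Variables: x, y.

Satisfying assignments: (1,0), (1,1)
Count: 2 out of 4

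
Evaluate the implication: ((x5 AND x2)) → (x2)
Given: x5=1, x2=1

Antecedent ((x5 AND x2)) = 1; consequent (x2) = 1.
1 → 1 = 1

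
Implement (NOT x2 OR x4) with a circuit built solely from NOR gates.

(((x2 NOR x2) NOR x4) NOR ((x2 NOR x2) NOR x4))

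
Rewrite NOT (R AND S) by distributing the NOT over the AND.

NOT R OR NOT S
De Morgan's: NOT(AND of terms) = OR of negations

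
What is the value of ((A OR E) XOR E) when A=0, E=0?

Substituting: ((0 OR 0) XOR 0)
= 0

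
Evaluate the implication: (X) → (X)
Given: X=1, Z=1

Antecedent (X) = 1; consequent (X) = 1.
1 → 1 = 1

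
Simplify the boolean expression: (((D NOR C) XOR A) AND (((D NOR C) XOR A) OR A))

By absorption (E AND (E OR v) = E):
= ((D NOR C) XOR A)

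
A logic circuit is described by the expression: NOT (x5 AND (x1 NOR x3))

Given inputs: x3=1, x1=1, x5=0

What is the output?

Substituting: NOT (0 AND (1 NOR 1))
= 1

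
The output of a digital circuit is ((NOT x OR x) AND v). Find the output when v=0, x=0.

Substituting: ((NOT 0 OR 0) AND 0)
= 0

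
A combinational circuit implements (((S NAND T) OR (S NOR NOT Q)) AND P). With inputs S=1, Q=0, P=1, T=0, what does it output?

Substituting: (((1 NAND 0) OR (1 NOR NOT 0)) AND 1)
= 1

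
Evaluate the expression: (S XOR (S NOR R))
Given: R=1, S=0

Substituting: (0 XOR (0 NOR 1))
= 0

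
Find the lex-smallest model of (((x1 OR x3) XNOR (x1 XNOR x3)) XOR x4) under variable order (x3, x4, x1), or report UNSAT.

x3=0, x4=1, x1=0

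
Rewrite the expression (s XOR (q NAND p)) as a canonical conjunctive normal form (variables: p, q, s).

(p OR q OR NOT s) AND (p OR NOT q OR NOT s) AND (NOT p OR q OR NOT s) AND (NOT p OR NOT q OR s)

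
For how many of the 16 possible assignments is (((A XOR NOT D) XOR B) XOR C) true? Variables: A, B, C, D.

Satisfying assignments: (0,0,0,0), (0,0,1,1), (0,1,0,1), (0,1,1,0), (1,0,0,1), (1,0,1,0), (1,1,0,0), (1,1,1,1)
Count: 8 out of 16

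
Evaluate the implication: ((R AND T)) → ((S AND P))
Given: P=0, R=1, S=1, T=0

Antecedent ((R AND T)) = 0; consequent ((S AND P)) = 0.
0 → 0 = 1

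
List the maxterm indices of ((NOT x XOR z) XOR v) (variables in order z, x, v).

ΠM(1, 2, 4, 7) = (z OR x OR NOT v) AND (z OR NOT x OR v) AND (NOT z OR x OR v) AND (NOT z OR NOT x OR NOT v)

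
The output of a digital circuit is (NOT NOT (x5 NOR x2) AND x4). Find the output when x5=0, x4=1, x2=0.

Substituting: (NOT NOT (0 NOR 0) AND 1)
= 1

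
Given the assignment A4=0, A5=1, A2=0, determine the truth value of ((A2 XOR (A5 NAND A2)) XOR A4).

Substituting: ((0 XOR (1 NAND 0)) XOR 0)
= 1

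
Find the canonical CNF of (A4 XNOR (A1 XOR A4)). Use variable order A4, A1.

(A4 OR NOT A1) AND (NOT A4 OR NOT A1)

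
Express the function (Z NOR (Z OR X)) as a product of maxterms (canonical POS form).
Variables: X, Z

ΠM(1, 2, 3) = (X OR NOT Z) AND (NOT X OR Z) AND (NOT X OR NOT Z)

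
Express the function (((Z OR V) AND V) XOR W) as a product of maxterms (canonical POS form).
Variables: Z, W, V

ΠM(0, 3, 4, 7) = (Z OR W OR V) AND (Z OR NOT W OR NOT V) AND (NOT Z OR W OR V) AND (NOT Z OR NOT W OR NOT V)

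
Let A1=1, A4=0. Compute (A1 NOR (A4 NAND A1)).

Substituting: (1 NOR (0 NAND 1))
= 0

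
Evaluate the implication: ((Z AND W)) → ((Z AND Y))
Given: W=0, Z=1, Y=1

Antecedent ((Z AND W)) = 0; consequent ((Z AND Y)) = 1.
0 → 1 = 1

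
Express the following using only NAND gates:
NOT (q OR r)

(((q NAND q) NAND (r NAND r)) NAND ((q NAND q) NAND (r NAND r)))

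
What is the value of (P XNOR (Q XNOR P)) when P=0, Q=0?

Substituting: (0 XNOR (0 XNOR 0))
= 0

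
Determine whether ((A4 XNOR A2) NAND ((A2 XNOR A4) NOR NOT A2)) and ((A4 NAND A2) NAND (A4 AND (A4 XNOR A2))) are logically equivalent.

Yes, they are equivalent — the two output columns agree on all 4 assignments:
A2 | A4 | Expression 1 | Expression 2
-------------------------------------
0 | 0 | 1 | 1
0 | 1 | 1 | 1
1 | 0 | 1 | 1
1 | 1 | 1 | 1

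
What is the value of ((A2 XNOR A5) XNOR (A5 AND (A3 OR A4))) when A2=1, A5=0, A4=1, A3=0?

Substituting: ((1 XNOR 0) XNOR (0 AND (0 OR 1)))
= 1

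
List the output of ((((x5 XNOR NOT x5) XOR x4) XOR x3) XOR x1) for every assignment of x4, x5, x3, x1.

x4 | x5 | x3 | x1 | Output
--------------------------
0 | 0 | 0 | 0 | 0
0 | 0 | 0 | 1 | 1
0 | 0 | 1 | 0 | 1
0 | 0 | 1 | 1 | 0
0 | 1 | 0 | 0 | 0
0 | 1 | 0 | 1 | 1
0 | 1 | 1 | 0 | 1
0 | 1 | 1 | 1 | 0
1 | 0 | 0 | 0 | 1
1 | 0 | 0 | 1 | 0
1 | 0 | 1 | 0 | 0
1 | 0 | 1 | 1 | 1
1 | 1 | 0 | 0 | 1
1 | 1 | 0 | 1 | 0
1 | 1 | 1 | 0 | 0
1 | 1 | 1 | 1 | 1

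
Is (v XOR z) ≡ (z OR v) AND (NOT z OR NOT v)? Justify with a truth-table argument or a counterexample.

Yes, they are equivalent — the two output columns agree on all 4 assignments:
z | v | Expression 1 | Expression 2
-----------------------------------
0 | 0 | 0 | 0
0 | 1 | 1 | 1
1 | 0 | 1 | 1
1 | 1 | 0 | 0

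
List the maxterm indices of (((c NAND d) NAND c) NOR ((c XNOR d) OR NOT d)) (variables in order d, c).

ΠM(0, 1, 2, 3) = (d OR c) AND (d OR NOT c) AND (NOT d OR c) AND (NOT d OR NOT c)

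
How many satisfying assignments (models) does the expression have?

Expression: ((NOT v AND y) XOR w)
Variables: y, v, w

Satisfying assignments: (0,0,1), (0,1,1), (1,0,0), (1,1,1)
Count: 4 out of 8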